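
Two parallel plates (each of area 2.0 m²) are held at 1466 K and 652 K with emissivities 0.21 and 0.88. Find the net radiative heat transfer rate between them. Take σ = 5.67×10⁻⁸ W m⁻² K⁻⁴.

For two large parallel gray plates, q = σ(T₁⁴ − T₂⁴) / (1/ε₁ + 1/ε₂ − 1).
1/ε₁ + 1/ε₂ − 1 = 1/0.21 + 1/0.88 − 1 = 4.898.
T₁⁴ − T₂⁴ = 4.62×10^12 − 1.81×10^11 = 4.44×10^12 K⁴.
q = 5.67×10⁻⁸ × 4.44×10^12 / 4.898 = 51400 W/m².
Q = q·A = 51400 × 2.0 = 1.03×10^5 W.

Q ≈ 1.03×10^5 W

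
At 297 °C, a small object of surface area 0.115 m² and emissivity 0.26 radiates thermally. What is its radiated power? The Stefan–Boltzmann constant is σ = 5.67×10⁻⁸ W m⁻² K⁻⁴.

297 °C = 570 K.
Stefan–Boltzmann: P = εσAT⁴ = 0.26 × 5.67×10⁻⁸ × 0.115 × (570)⁴ = 0.26 × 5.67×10⁻⁸ × 0.115 × 1.06×10^11.
P = 179 W.

P ≈ 179 W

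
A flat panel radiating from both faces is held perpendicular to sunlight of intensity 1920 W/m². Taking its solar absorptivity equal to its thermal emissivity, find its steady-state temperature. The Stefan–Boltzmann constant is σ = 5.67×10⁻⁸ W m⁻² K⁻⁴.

Absorbed flux αS = emitted flux 2εσT⁴ per unit area; with α = ε this gives T = (S/2σ)^(1/4).
T = (1920 / (2 × 5.67×10⁻⁸))^(1/4) = (1.69×10^10)^(1/4).
T = 361 K.

T ≈ 361 K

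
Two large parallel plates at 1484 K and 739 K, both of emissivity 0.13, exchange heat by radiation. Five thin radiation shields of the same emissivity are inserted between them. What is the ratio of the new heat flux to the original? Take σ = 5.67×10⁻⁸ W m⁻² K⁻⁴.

ratio ≈ 0.167

With N identical shields there are N+1 = 6 gaps in series, each with the same radiative resistance, so the flux falls to 1/(N+1) of its unshielded value.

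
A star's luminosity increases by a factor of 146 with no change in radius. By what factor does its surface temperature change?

P ∝ T⁴ ⇒ T ∝ P^(1/4), so T scales by (146)^(1/4) = 3.48.

factor ≈ 3.48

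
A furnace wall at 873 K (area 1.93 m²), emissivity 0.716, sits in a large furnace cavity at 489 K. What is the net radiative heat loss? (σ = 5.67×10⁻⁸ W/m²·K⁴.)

Q = εσA(T⁴ − T_s⁴). T⁴ − T_s⁴ = (873)⁴ − (489)⁴ = 5.81×10^11 − 5.72×10^10 = 5.24×10^11 K⁴.
Q = 0.716 × 5.67×10⁻⁸ × 1.93 × 5.24×10^11 = 41000 W.

Q ≈ 41000 W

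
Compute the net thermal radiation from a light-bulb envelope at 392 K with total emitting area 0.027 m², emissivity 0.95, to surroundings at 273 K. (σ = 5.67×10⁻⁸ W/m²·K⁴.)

Q = εσA(T⁴ − T_s⁴). T⁴ − T_s⁴ = (392)⁴ − (273)⁴ = 2.36×10^10 − 5.55×10^9 = 1.81×10^10 K⁴.
Q = 0.95 × 5.67×10⁻⁸ × 0.0270 × 1.81×10^10 = 26.3 W.

Q ≈ 26.3 W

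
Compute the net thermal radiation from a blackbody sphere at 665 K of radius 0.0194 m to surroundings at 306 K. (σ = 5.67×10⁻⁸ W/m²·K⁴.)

A = 4πr² = 4π × (0.0194)² = 4.73×10^-3 m².
Q = σA(T⁴ − T_s⁴). T⁴ − T_s⁴ = (665)⁴ − (306)⁴ = 1.96×10^11 − 8.77×10^9 = 1.87×10^11 K⁴.
Q = 5.67×10⁻⁸ × 4.73×10^-3 × 1.87×10^11 = 50.1 W.

Q ≈ 50.1 W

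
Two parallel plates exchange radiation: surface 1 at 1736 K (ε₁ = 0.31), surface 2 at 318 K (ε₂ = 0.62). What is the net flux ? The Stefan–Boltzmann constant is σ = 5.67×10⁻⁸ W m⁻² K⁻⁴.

For two large parallel gray plates, q = σ(T₁⁴ − T₂⁴) / (1/ε₁ + 1/ε₂ − 1).
1/ε₁ + 1/ε₂ − 1 = 1/0.31 + 1/0.62 − 1 = 3.839.
T₁⁴ − T₂⁴ = 9.08×10^12 − 1.02×10^10 = 9.07×10^12 K⁴.
q = 5.67×10⁻⁸ × 9.07×10^12 / 3.839 = 1.34×10^5 W/m².

q ≈ 1.34×10^5 W/m²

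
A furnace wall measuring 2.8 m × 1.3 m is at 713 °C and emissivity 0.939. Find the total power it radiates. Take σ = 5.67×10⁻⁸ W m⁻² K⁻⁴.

P ≈ 1.83×10^5 W

A = 2.8 × 1.3 = 3.64 m².
713 °C = 986 K.
P = εσAT⁴ = 0.939 × 5.67×10⁻⁸ × 3.64 × (986)⁴ = 0.939 × 5.67×10⁻⁸ × 3.64 × 9.45×10^11.
P = 1.83×10^5 W.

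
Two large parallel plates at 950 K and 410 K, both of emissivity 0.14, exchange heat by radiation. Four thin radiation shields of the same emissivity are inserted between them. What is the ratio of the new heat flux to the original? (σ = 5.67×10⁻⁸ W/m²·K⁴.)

ratio ≈ 0.200

With N identical shields there are N+1 = 5 gaps in series, each with the same radiative resistance, so the flux falls to 1/(N+1) of its unshielded value.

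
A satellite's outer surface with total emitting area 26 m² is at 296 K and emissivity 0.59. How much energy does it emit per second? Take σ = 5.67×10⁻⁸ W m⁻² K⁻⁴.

P = εσAT⁴ = 0.59 × 5.67×10⁻⁸ × 26.0 × (296)⁴ = 0.59 × 5.67×10⁻⁸ × 26.0 × 7.68×10^9.
P = 6680 W.

P ≈ 6680 W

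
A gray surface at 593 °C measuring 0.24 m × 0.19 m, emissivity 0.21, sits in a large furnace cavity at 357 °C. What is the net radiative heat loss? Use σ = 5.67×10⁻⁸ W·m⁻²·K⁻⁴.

A = 0.24 × 0.19 = 0.0456 m².
Convert: 593 °C = 866 K; 357 °C = 630 K.
Q = εσA(T⁴ − T_s⁴). T⁴ − T_s⁴ = (866)⁴ − (630)⁴ = 5.62×10^11 − 1.58×10^11 = 4.05×10^11 K⁴.
Q = 0.21 × 5.67×10⁻⁸ × 0.0456 × 4.05×10^11 = 220 W.

Q ≈ 220 W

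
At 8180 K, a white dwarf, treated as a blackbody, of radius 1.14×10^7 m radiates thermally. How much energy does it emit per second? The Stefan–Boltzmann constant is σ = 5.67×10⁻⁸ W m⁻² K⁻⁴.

P ≈ 4.15×10^23 W

A = 4πr² = 4π × (1.14×10^7)² = 1.63×10^15 m².
P = σAT⁴ = 5.67×10⁻⁸ × 1.63×10^15 × (8180)⁴ = 5.67×10⁻⁸ × 1.63×10^15 × 4.48×10^15.
P = 4.15×10^23 W.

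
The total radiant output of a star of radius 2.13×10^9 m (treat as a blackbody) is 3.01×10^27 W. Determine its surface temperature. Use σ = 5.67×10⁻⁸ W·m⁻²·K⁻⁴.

T ≈ 5520 K

A = 4πr² = 4π × (2.13×10^9)² = 5.70×10^19 m².
From P = σAT⁴, T = (P / σA)^(1/4) = (3.01×10^27 / (5.67×10⁻⁸ × 5.70×10^19))^(1/4).
T = (9.31×10^14)^(1/4) = 5520 K.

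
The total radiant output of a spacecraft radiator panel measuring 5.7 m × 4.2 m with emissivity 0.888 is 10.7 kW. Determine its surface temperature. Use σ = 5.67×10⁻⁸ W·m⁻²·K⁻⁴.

T ≈ 307 K

A = 5.7 × 4.2 = 23.9 m².
From P = εσAT⁴, T = (P / εσA)^(1/4) = (10700 / (0.888 × 5.67×10⁻⁸ × 23.9))^(1/4).
T = (8.88×10^9)^(1/4) = 307 K.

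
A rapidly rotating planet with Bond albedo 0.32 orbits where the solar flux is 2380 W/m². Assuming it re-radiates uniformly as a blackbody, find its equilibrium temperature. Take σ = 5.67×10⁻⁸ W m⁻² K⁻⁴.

T ≈ 291 K

Power absorbed = (1−a)S·πR²; power emitted = 4πR²σT⁴. Equating and cancelling πR²:
T = ((1−a)S / 4σ)^(1/4) = (1620 / (4 × 5.67×10⁻⁸))^(1/4) = (7.14×10^9)^(1/4).
T = 291 K.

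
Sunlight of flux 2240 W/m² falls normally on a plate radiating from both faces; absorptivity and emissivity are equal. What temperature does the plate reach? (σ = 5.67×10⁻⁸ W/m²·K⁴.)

T ≈ 375 K

Absorbed flux αS = emitted flux 2εσT⁴ per unit area; with α = ε this gives T = (S/2σ)^(1/4).
T = (2240 / (2 × 5.67×10⁻⁸))^(1/4) = (1.98×10^10)^(1/4).
T = 375 K.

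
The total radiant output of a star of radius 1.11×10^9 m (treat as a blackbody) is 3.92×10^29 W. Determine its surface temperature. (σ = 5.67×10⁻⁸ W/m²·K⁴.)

A = 4πr² = 4π × (1.11×10^9)² = 1.55×10^19 m².
From P = σAT⁴, T = (P / σA)^(1/4) = (3.92×10^29 / (5.67×10⁻⁸ × 1.55×10^19))^(1/4).
T = (4.47×10^17)^(1/4) = 25900 K.

T ≈ 25900 K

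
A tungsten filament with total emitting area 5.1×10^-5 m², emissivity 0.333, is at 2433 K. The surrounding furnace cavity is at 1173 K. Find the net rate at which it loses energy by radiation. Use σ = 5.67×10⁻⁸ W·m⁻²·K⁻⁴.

Q ≈ 31.9 W

Q = εσA(T⁴ − T_s⁴). T⁴ − T_s⁴ = (2433)⁴ − (1173)⁴ = 3.50×10^13 − 1.89×10^12 = 3.31×10^13 K⁴.
Q = 0.333 × 5.67×10⁻⁸ × 5.10×10^-5 × 3.31×10^13 = 31.9 W.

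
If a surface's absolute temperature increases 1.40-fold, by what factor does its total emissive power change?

factor ≈ 3.84

P ∝ T⁴, so the power scales as (1.40)⁴ = 3.84.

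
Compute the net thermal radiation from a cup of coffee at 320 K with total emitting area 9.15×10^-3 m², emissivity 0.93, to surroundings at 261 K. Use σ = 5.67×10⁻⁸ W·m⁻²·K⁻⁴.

Q ≈ 2.82 W

Q = εσA(T⁴ − T_s⁴). T⁴ − T_s⁴ = (320)⁴ − (261)⁴ = 1.05×10^10 − 4.64×10^9 = 5.85×10^9 K⁴.
Q = 0.93 × 5.67×10⁻⁸ × 9.15×10^-3 × 5.85×10^9 = 2.82 W.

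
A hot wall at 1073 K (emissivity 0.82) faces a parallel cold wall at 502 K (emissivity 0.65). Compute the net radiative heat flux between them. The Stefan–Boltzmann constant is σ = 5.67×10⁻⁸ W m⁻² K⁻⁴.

For two large parallel gray plates, q = σ(T₁⁴ − T₂⁴) / (1/ε₁ + 1/ε₂ − 1).
1/ε₁ + 1/ε₂ − 1 = 1/0.82 + 1/0.65 − 1 = 1.758.
T₁⁴ − T₂⁴ = 1.33×10^12 − 6.35×10^10 = 1.26×10^12 K⁴.
q = 5.67×10⁻⁸ × 1.26×10^12 / 1.758 = 40700 W/m².

q ≈ 40700 W/m²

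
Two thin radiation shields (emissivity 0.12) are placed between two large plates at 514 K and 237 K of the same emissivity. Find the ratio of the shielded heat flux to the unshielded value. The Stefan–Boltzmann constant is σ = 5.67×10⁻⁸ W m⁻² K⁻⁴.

ratio ≈ 0.333

With N identical shields there are N+1 = 3 gaps in series, each with the same radiative resistance, so the flux falls to 1/(N+1) of its unshielded value.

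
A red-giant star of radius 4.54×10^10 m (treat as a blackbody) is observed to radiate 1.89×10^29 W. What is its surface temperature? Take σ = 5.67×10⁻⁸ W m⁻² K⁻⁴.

T ≈ 3370 K

A = 4πr² = 4π × (4.54×10^10)² = 2.59×10^22 m².
From P = σAT⁴, T = (P / σA)^(1/4) = (1.89×10^29 / (5.67×10⁻⁸ × 2.59×10^22))^(1/4).
T = (1.29×10^14)^(1/4) = 3370 K.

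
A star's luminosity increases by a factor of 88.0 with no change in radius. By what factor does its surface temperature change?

P ∝ T⁴ ⇒ T ∝ P^(1/4), so T scales by (88.0)^(1/4) = 3.06.

factor ≈ 3.06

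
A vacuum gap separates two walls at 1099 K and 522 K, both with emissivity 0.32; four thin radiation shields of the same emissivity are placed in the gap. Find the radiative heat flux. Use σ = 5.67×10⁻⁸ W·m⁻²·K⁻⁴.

Each of the 5 gaps contributes resistance (2/ε − 1) = 2/0.32 − 1 = 5.250; total = 26.25.
q = σ(T₁⁴ − T₂⁴) / 26.25 = 5.67×10⁻⁸ × 1.38×10^12 / 26.25 = 2990 W/m².

q ≈ 2990 W/m²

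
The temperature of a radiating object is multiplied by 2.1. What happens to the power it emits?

factor ≈ 19.4

P ∝ T⁴, so the power scales as (2.1)⁴ = 19.4.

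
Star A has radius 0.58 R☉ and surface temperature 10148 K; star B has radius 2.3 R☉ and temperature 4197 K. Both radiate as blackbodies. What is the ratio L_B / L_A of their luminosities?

L_B/L_A ≈ 0.460

L = 4πR²σT⁴ ∝ R²T⁴, so L_B/L_A = (2.3/0.58)² × (4197/10148)⁴ = 15.7 × 0.0293 = 0.460.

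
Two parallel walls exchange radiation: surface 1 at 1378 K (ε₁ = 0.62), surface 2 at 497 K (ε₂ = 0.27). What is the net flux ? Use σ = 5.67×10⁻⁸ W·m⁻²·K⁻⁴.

For two large parallel gray plates, q = σ(T₁⁴ − T₂⁴) / (1/ε₁ + 1/ε₂ − 1).
1/ε₁ + 1/ε₂ − 1 = 1/0.62 + 1/0.27 − 1 = 4.317.
T₁⁴ − T₂⁴ = 3.61×10^12 − 6.10×10^10 = 3.54×10^12 K⁴.
q = 5.67×10⁻⁸ × 3.54×10^12 / 4.317 = 46600 W/m².

q ≈ 46600 W/m²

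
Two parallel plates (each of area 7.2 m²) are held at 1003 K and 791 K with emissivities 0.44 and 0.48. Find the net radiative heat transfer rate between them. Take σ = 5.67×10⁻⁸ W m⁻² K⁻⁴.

For two large parallel gray plates, q = σ(T₁⁴ − T₂⁴) / (1/ε₁ + 1/ε₂ − 1).
1/ε₁ + 1/ε₂ − 1 = 1/0.44 + 1/0.48 − 1 = 3.356.
T₁⁴ − T₂⁴ = 1.01×10^12 − 3.91×10^11 = 6.21×10^11 K⁴.
q = 5.67×10⁻⁸ × 6.21×10^11 / 3.356 = 10500 W/m².
Q = q·A = 10500 × 7.2 = 75500 W.

Q ≈ 75500 W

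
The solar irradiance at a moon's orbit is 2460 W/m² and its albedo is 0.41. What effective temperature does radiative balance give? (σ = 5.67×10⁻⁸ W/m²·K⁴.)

Power absorbed = (1−a)S·πR²; power emitted = 4πR²σT⁴. Equating and cancelling πR²:
T = ((1−a)S / 4σ)^(1/4) = (1450 / (4 × 5.67×10⁻⁸))^(1/4) = (6.40×10^9)^(1/4).
T = 283 K.

T ≈ 283 K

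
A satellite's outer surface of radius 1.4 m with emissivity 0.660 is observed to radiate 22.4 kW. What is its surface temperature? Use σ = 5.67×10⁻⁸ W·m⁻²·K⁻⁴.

T ≈ 395 K

A = 4πr² = 4π × (1.4)² = 24.6 m².
From P = εσAT⁴, T = (P / εσA)^(1/4) = (22400 / (0.660 × 5.67×10⁻⁸ × 24.6))^(1/4).
T = (2.43×10^10)^(1/4) = 395 K.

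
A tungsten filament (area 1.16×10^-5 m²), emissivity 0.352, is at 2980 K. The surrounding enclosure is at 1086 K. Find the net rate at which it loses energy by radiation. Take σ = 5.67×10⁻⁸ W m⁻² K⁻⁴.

Q = εσA(T⁴ − T_s⁴). T⁴ − T_s⁴ = (2980)⁴ − (1086)⁴ = 7.89×10^13 − 1.39×10^12 = 7.75×10^13 K⁴.
Q = 0.352 × 5.67×10⁻⁸ × 1.16×10^-5 × 7.75×10^13 = 17.9 W.

Q ≈ 17.9 W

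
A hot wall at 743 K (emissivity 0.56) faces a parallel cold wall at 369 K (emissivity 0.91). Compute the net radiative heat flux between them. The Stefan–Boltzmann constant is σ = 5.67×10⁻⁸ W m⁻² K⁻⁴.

q ≈ 8610 W/m²

For two large parallel gray plates, q = σ(T₁⁴ − T₂⁴) / (1/ε₁ + 1/ε₂ − 1).
1/ε₁ + 1/ε₂ − 1 = 1/0.56 + 1/0.91 − 1 = 1.885.
T₁⁴ − T₂⁴ = 3.05×10^11 − 1.85×10^10 = 2.86×10^11 K⁴.
q = 5.67×10⁻⁸ × 2.86×10^11 / 1.885 = 8610 W/m².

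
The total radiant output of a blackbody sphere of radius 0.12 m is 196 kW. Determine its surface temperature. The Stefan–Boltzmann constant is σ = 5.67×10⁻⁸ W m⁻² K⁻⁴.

T ≈ 2090 K

A = 4πr² = 4π × (0.12)² = 0.181 m².
From P = σAT⁴, T = (P / σA)^(1/4) = (1.96×10^5 / (5.67×10⁻⁸ × 0.181))^(1/4).
T = (1.91×10^13)^(1/4) = 2090 K.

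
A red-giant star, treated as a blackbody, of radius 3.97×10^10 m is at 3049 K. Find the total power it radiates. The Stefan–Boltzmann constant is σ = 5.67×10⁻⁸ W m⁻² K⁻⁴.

P ≈ 9.71×10^28 W

A = 4πr² = 4π × (3.97×10^10)² = 1.98×10^22 m².
P = σAT⁴ = 5.67×10⁻⁸ × 1.98×10^22 × (3049)⁴ = 5.67×10⁻⁸ × 1.98×10^22 × 8.64×10^13.
P = 9.71×10^28 W.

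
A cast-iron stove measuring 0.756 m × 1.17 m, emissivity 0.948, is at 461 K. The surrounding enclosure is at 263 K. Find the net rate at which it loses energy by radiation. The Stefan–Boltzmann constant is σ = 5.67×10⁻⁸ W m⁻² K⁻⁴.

A = 0.756 × 1.17 = 0.885 m².
Q = εσA(T⁴ − T_s⁴). T⁴ − T_s⁴ = (461)⁴ − (263)⁴ = 4.52×10^10 − 4.78×10^9 = 4.04×10^10 K⁴.
Q = 0.948 × 5.67×10⁻⁸ × 0.885 × 4.04×10^10 = 1920 W.

Q ≈ 1920 W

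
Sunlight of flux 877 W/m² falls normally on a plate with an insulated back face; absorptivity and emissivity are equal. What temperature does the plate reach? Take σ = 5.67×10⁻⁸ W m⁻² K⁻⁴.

Absorbed flux αS = emitted flux εσT⁴ (one radiating face); with α = ε, T = (S/σ)^(1/4).
T = (877 / 5.67×10⁻⁸)^(1/4) = (1.55×10^10)^(1/4).
T = 353 K.

T ≈ 353 K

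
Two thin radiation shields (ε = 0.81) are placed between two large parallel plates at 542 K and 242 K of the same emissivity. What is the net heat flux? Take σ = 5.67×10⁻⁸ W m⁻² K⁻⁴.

Each of the 3 gaps contributes resistance (2/ε − 1) = 2/0.81 − 1 = 1.469; total = 4.407.
q = σ(T₁⁴ − T₂⁴) / 4.407 = 5.67×10⁻⁸ × 8.29×10^10 / 4.407 = 1070 W/m².

q ≈ 1070 W/m²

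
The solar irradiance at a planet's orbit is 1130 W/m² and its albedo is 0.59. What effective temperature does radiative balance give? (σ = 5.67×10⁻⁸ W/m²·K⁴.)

Power absorbed = (1−a)S·πR²; power emitted = 4πR²σT⁴. Equating and cancelling πR²:
T = ((1−a)S / 4σ)^(1/4) = (463 / (4 × 5.67×10⁻⁸))^(1/4) = (2.04×10^9)^(1/4).
T = 213 K.

T ≈ 213 K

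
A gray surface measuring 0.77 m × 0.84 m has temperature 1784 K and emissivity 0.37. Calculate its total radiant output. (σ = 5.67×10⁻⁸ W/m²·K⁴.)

A = 0.77 × 0.84 = 0.647 m².
Stefan–Boltzmann: P = εσAT⁴ = 0.37 × 5.67×10⁻⁸ × 0.647 × (1784)⁴ = 0.37 × 5.67×10⁻⁸ × 0.647 × 1.01×10^13.
P = 1.37×10^5 W.

P ≈ 1.37×10^5 W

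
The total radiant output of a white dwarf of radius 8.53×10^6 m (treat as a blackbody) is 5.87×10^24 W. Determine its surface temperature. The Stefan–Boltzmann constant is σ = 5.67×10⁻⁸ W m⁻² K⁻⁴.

T ≈ 18300 K

A = 4πr² = 4π × (8.53×10^6)² = 9.14×10^14 m².
From P = σAT⁴, T = (P / σA)^(1/4) = (5.87×10^24 / (5.67×10⁻⁸ × 9.14×10^14))^(1/4).
T = (1.13×10^17)^(1/4) = 18300 K.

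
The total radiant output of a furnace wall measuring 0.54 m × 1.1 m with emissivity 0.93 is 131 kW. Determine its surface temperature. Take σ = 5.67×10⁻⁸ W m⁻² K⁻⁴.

T ≈ 1430 K

A = 0.54 × 1.1 = 0.594 m².
From P = εσAT⁴, T = (P / εσA)^(1/4) = (1.31×10^5 / (0.93 × 5.67×10⁻⁸ × 0.594))^(1/4).
T = (4.18×10^12)^(1/4) = 1430 K.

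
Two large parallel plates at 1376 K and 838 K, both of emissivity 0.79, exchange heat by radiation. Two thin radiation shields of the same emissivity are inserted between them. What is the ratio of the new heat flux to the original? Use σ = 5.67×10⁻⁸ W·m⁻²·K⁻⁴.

ratio ≈ 0.333

With N identical shields there are N+1 = 3 gaps in series, each with the same radiative resistance, so the flux falls to 1/(N+1) of its unshielded value.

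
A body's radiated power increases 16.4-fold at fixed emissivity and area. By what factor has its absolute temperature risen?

P ∝ T⁴ ⇒ T ∝ P^(1/4), so T scales by (16.4)^(1/4) = 2.01.

factor ≈ 2.01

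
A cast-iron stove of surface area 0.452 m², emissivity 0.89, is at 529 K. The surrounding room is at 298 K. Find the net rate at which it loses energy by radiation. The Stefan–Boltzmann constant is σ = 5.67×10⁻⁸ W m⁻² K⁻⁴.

Q = εσA(T⁴ − T_s⁴). T⁴ − T_s⁴ = (529)⁴ − (298)⁴ = 7.83×10^10 − 7.89×10^9 = 7.04×10^10 K⁴.
Q = 0.89 × 5.67×10⁻⁸ × 0.452 × 7.04×10^10 = 1610 W.

Q ≈ 1610 W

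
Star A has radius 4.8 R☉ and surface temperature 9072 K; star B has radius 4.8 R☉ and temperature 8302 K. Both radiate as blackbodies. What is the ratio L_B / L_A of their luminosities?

L = 4πR²σT⁴ ∝ R²T⁴, so L_B/L_A = (4.8/4.8)² × (8302/9072)⁴ = 1.00 × 0.701 = 0.701.

L_B/L_A ≈ 0.701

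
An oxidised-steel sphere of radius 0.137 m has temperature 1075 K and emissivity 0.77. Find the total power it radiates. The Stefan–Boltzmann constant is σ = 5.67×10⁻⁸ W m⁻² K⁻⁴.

P ≈ 13800 W

A = 4πr² = 4π × (0.137)² = 0.236 m².
Stefan–Boltzmann: P = εσAT⁴ = 0.77 × 5.67×10⁻⁸ × 0.236 × (1075)⁴ = 0.77 × 5.67×10⁻⁸ × 0.236 × 1.34×10^12.
P = 13800 W.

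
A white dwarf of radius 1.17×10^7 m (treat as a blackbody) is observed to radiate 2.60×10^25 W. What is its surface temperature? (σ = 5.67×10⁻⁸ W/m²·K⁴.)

T ≈ 22700 K

A = 4πr² = 4π × (1.17×10^7)² = 1.72×10^15 m².
From P = σAT⁴, T = (P / σA)^(1/4) = (2.60×10^25 / (5.67×10⁻⁸ × 1.72×10^15))^(1/4).
T = (2.67×10^17)^(1/4) = 22700 K.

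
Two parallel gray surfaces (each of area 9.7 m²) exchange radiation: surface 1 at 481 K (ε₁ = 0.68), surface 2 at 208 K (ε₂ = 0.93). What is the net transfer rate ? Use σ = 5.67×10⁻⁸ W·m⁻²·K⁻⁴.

For two large parallel gray plates, q = σ(T₁⁴ − T₂⁴) / (1/ε₁ + 1/ε₂ − 1).
1/ε₁ + 1/ε₂ − 1 = 1/0.68 + 1/0.93 − 1 = 1.546.
T₁⁴ − T₂⁴ = 5.35×10^10 − 1.87×10^9 = 5.17×10^10 K⁴.
q = 5.67×10⁻⁸ × 5.17×10^10 / 1.546 = 1890 W/m².
Q = q·A = 1890 × 9.7 = 18400 W.

Q ≈ 18400 W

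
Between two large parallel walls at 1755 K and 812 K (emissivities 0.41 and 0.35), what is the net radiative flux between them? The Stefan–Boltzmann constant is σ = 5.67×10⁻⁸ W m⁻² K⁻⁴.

q ≈ 1.19×10^5 W/m²

For two large parallel gray plates, q = σ(T₁⁴ − T₂⁴) / (1/ε₁ + 1/ε₂ − 1).
1/ε₁ + 1/ε₂ − 1 = 1/0.41 + 1/0.35 − 1 = 4.296.
T₁⁴ − T₂⁴ = 9.49×10^12 − 4.35×10^11 = 9.05×10^12 K⁴.
q = 5.67×10⁻⁸ × 9.05×10^12 / 4.296 = 1.19×10^5 W/m².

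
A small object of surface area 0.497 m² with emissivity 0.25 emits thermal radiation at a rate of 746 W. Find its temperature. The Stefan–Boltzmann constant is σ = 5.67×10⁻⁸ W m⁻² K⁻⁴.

From P = εσAT⁴, T = (P / εσA)^(1/4) = (746 / (0.25 × 5.67×10⁻⁸ × 0.497))^(1/4).
T = (1.06×10^11)^(1/4) = 570 K.

T ≈ 570 K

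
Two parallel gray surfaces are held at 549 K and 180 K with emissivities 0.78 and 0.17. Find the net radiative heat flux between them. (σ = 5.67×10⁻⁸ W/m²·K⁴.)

q ≈ 826 W/m²

For two large parallel gray plates, q = σ(T₁⁴ − T₂⁴) / (1/ε₁ + 1/ε₂ − 1).
1/ε₁ + 1/ε₂ − 1 = 1/0.78 + 1/0.17 − 1 = 6.164.
T₁⁴ − T₂⁴ = 9.08×10^10 − 1.05×10^9 = 8.98×10^10 K⁴.
q = 5.67×10⁻⁸ × 8.98×10^10 / 6.164 = 826 W/m².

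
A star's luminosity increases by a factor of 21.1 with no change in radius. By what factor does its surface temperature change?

P ∝ T⁴ ⇒ T ∝ P^(1/4), so T scales by (21.1)^(1/4) = 2.14.

factor ≈ 2.14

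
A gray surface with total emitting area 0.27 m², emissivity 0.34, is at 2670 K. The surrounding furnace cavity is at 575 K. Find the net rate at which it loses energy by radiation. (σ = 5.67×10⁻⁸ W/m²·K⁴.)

Q ≈ 2.64×10^5 W

Q = εσA(T⁴ − T_s⁴). T⁴ − T_s⁴ = (2670)⁴ − (575)⁴ = 5.08×10^13 − 1.09×10^11 = 5.07×10^13 K⁴.
Q = 0.34 × 5.67×10⁻⁸ × 0.270 × 5.07×10^13 = 2.64×10^5 W.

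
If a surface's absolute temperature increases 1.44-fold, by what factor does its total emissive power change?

factor ≈ 4.30

P ∝ T⁴, so the power scales as (1.44)⁴ = 4.30.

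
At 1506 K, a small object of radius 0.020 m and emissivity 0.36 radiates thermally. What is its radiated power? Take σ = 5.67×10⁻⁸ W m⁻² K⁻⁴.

P ≈ 528 W

A = 4πr² = 4π × (0.020)² = 5.03×10^-3 m².
Stefan–Boltzmann: P = εσAT⁴ = 0.36 × 5.67×10⁻⁸ × 5.03×10^-3 × (1506)⁴ = 0.36 × 5.67×10⁻⁸ × 5.03×10^-3 × 5.14×10^12.
P = 528 W.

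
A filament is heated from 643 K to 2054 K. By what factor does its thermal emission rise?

P ∝ T⁴, so the ratio is (2054/643)⁴ = (3.194)⁴ = 104.

ratio ≈ 104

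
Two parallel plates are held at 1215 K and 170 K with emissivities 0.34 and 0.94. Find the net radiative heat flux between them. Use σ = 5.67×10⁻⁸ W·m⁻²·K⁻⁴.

For two large parallel gray plates, q = σ(T₁⁴ − T₂⁴) / (1/ε₁ + 1/ε₂ − 1).
1/ε₁ + 1/ε₂ − 1 = 1/0.34 + 1/0.94 − 1 = 3.005.
T₁⁴ − T₂⁴ = 2.18×10^12 − 8.35×10^8 = 2.18×10^12 K⁴.
q = 5.67×10⁻⁸ × 2.18×10^12 / 3.005 = 41100 W/m².

q ≈ 41100 W/m²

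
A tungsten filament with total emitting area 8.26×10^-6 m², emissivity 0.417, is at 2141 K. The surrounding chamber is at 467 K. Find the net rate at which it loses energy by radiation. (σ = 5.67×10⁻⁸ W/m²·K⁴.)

Q = εσA(T⁴ − T_s⁴). T⁴ − T_s⁴ = (2141)⁴ − (467)⁴ = 2.10×10^13 − 4.76×10^10 = 2.10×10^13 K⁴.
Q = 0.417 × 5.67×10⁻⁸ × 8.26×10^-6 × 2.10×10^13 = 4.09 W.

Q ≈ 4.09 W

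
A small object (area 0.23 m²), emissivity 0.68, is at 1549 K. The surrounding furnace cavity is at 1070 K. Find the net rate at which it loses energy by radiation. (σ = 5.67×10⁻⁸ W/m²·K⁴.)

Q = εσA(T⁴ − T_s⁴). T⁴ − T_s⁴ = (1549)⁴ − (1070)⁴ = 5.76×10^12 − 1.31×10^12 = 4.45×10^12 K⁴.
Q = 0.68 × 5.67×10⁻⁸ × 0.230 × 4.45×10^12 = 39400 W.

Q ≈ 39400 W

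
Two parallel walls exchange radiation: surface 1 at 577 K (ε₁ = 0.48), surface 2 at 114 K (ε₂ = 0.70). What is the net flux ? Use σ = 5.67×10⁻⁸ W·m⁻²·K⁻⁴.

For two large parallel gray plates, q = σ(T₁⁴ − T₂⁴) / (1/ε₁ + 1/ε₂ − 1).
1/ε₁ + 1/ε₂ − 1 = 1/0.48 + 1/0.70 − 1 = 2.512.
T₁⁴ − T₂⁴ = 1.11×10^11 − 1.69×10^8 = 1.11×10^11 K⁴.
q = 5.67×10⁻⁸ × 1.11×10^11 / 2.512 = 2500 W/m².

q ≈ 2500 W/m²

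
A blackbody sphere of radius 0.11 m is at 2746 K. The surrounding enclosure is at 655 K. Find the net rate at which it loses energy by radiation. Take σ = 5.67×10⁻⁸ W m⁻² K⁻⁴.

Q ≈ 4.89×10^5 W

A = 4πr² = 4π × (0.11)² = 0.152 m².
Q = σA(T⁴ − T_s⁴). T⁴ − T_s⁴ = (2746)⁴ − (655)⁴ = 5.69×10^13 − 1.84×10^11 = 5.67×10^13 K⁴.
Q = 5.67×10⁻⁸ × 0.152 × 5.67×10^13 = 4.89×10^5 W.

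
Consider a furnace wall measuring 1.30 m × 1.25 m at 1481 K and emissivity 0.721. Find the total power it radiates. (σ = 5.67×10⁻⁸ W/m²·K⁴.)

A = 1.30 × 1.25 = 1.62 m².
P = εσAT⁴ = 0.721 × 5.67×10⁻⁸ × 1.62 × (1481)⁴ = 0.721 × 5.67×10⁻⁸ × 1.62 × 4.81×10^12.
P = 3.20×10^5 W.

P ≈ 3.20×10^5 W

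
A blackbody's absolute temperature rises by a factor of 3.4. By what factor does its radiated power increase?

P ∝ T⁴, so the power scales as (3.4)⁴ = 134.

factor ≈ 134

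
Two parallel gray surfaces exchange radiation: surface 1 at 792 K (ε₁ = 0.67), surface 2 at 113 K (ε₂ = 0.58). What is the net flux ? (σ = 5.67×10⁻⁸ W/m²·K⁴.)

For two large parallel gray plates, q = σ(T₁⁴ − T₂⁴) / (1/ε₁ + 1/ε₂ − 1).
1/ε₁ + 1/ε₂ − 1 = 1/0.67 + 1/0.58 − 1 = 2.217.
T₁⁴ − T₂⁴ = 3.93×10^11 − 1.63×10^8 = 3.93×10^11 K⁴.
q = 5.67×10⁻⁸ × 3.93×10^11 / 2.217 = 10100 W/m².

q ≈ 10100 W/m²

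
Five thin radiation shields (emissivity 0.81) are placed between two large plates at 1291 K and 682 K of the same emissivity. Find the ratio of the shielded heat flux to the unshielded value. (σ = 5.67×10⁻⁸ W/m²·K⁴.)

ratio ≈ 0.167

With N identical shields there are N+1 = 6 gaps in series, each with the same radiative resistance, so the flux falls to 1/(N+1) of its unshielded value.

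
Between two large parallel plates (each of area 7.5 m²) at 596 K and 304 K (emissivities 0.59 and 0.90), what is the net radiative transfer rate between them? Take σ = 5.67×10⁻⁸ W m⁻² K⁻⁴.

For two large parallel gray plates, q = σ(T₁⁴ − T₂⁴) / (1/ε₁ + 1/ε₂ − 1).
1/ε₁ + 1/ε₂ − 1 = 1/0.59 + 1/0.90 − 1 = 1.806.
T₁⁴ − T₂⁴ = 1.26×10^11 − 8.54×10^9 = 1.18×10^11 K⁴.
q = 5.67×10⁻⁸ × 1.18×10^11 / 1.806 = 3690 W/m².
Q = q·A = 3690 × 7.5 = 27700 W.

Q ≈ 27700 W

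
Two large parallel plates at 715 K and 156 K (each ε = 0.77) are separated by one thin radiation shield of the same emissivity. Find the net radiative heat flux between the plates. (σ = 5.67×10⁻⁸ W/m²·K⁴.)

Each of the 2 gaps contributes resistance (2/ε − 1) = 2/0.77 − 1 = 1.597; total = 3.195.
q = σ(T₁⁴ − T₂⁴) / 3.195 = 5.67×10⁻⁸ × 2.61×10^11 / 3.195 = 4630 W/m².

q ≈ 4630 W/m²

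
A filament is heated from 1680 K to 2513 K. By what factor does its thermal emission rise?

P ∝ T⁴, so the ratio is (2513/1680)⁴ = (1.496)⁴ = 5.01.

ratio ≈ 5.01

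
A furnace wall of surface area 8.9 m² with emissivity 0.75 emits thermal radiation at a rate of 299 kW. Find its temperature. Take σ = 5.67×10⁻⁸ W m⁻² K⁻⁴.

From P = εσAT⁴, T = (P / εσA)^(1/4) = (2.99×10^5 / (0.75 × 5.67×10⁻⁸ × 8.90))^(1/4).
T = (7.90×10^11)^(1/4) = 943 K.

T ≈ 943 K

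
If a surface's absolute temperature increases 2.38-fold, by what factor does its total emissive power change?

factor ≈ 32.1

P ∝ T⁴, so the power scales as (2.38)⁴ = 32.1.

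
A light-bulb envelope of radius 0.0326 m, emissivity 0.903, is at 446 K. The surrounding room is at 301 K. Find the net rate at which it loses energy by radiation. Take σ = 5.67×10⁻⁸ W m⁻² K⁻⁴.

A = 4πr² = 4π × (0.0326)² = 0.0134 m².
Q = εσA(T⁴ − T_s⁴). T⁴ − T_s⁴ = (446)⁴ − (301)⁴ = 3.96×10^10 − 8.21×10^9 = 3.14×10^10 K⁴.
Q = 0.903 × 5.67×10⁻⁸ × 0.0134 × 3.14×10^10 = 21.4 W.

Q ≈ 21.4 W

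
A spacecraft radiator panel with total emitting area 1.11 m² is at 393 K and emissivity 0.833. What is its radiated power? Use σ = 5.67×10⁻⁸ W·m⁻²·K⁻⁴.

P ≈ 1250 W

Stefan–Boltzmann: P = εσAT⁴ = 0.833 × 5.67×10⁻⁸ × 1.11 × (393)⁴ = 0.833 × 5.67×10⁻⁸ × 1.11 × 2.39×10^10.
P = 1250 W.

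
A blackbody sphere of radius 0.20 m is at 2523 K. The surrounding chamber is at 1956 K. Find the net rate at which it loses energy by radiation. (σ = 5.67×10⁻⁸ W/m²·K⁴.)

Q ≈ 7.38×10^5 W

A = 4πr² = 4π × (0.20)² = 0.503 m².
Q = σA(T⁴ − T_s⁴). T⁴ − T_s⁴ = (2523)⁴ − (1956)⁴ = 4.05×10^13 − 1.46×10^13 = 2.59×10^13 K⁴.
Q = 5.67×10⁻⁸ × 0.503 × 2.59×10^13 = 7.38×10^5 W.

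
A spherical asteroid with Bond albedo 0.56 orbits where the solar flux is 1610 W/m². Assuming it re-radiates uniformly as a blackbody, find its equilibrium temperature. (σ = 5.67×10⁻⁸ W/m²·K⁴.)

T ≈ 236 K

Power absorbed = (1−a)S·πR²; power emitted = 4πR²σT⁴. Equating and cancelling πR²:
T = ((1−a)S / 4σ)^(1/4) = (708 / (4 × 5.67×10⁻⁸))^(1/4) = (3.12×10^9)^(1/4).
T = 236 K.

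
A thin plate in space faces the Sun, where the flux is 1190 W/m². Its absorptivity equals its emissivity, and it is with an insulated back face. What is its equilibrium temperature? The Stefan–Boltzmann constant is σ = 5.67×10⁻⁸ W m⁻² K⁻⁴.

Absorbed flux αS = emitted flux εσT⁴ (one radiating face); with α = ε, T = (S/σ)^(1/4).
T = (1190 / 5.67×10⁻⁸)^(1/4) = (2.10×10^10)^(1/4).
T = 381 K.

T ≈ 381 K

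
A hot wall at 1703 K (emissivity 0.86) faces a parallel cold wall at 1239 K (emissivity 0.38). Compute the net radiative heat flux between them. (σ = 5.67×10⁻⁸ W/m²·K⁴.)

For two large parallel gray plates, q = σ(T₁⁴ − T₂⁴) / (1/ε₁ + 1/ε₂ − 1).
1/ε₁ + 1/ε₂ − 1 = 1/0.86 + 1/0.38 − 1 = 2.794.
T₁⁴ − T₂⁴ = 8.41×10^12 − 2.36×10^12 = 6.05×10^12 K⁴.
q = 5.67×10⁻⁸ × 6.05×10^12 / 2.794 = 1.23×10^5 W/m².

q ≈ 1.23×10^5 W/m²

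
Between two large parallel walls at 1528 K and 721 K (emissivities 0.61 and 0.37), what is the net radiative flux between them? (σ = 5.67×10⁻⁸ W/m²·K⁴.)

For two large parallel gray plates, q = σ(T₁⁴ − T₂⁴) / (1/ε₁ + 1/ε₂ − 1).
1/ε₁ + 1/ε₂ − 1 = 1/0.61 + 1/0.37 − 1 = 3.342.
T₁⁴ − T₂⁴ = 5.45×10^12 − 2.70×10^11 = 5.18×10^12 K⁴.
q = 5.67×10⁻⁸ × 5.18×10^12 / 3.342 = 87900 W/m².

q ≈ 87900 W/m²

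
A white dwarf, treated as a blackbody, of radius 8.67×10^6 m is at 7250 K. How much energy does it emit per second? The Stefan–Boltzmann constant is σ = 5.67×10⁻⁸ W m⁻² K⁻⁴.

A = 4πr² = 4π × (8.67×10^6)² = 9.45×10^14 m².
P = σAT⁴ = 5.67×10⁻⁸ × 9.45×10^14 × (7250)⁴ = 5.67×10⁻⁸ × 9.45×10^14 × 2.76×10^15.
P = 1.48×10^23 W.

P ≈ 1.48×10^23 W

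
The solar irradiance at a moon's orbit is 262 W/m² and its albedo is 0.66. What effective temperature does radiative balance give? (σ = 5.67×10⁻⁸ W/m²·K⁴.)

T ≈ 141 K

Power absorbed = (1−a)S·πR²; power emitted = 4πR²σT⁴. Equating and cancelling πR²:
T = ((1−a)S / 4σ)^(1/4) = (89.1 / (4 × 5.67×10⁻⁸))^(1/4) = (3.93×10^8)^(1/4).
T = 141 K.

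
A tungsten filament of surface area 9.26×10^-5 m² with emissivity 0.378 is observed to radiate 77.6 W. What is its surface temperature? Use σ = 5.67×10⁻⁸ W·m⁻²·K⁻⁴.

T ≈ 2500 K

From P = εσAT⁴, T = (P / εσA)^(1/4) = (77.6 / (0.378 × 5.67×10⁻⁸ × 9.26×10^-5))^(1/4).
T = (3.91×10^13)^(1/4) = 2500 K.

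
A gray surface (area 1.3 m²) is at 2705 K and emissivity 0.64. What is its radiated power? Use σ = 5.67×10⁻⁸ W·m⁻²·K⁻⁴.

Stefan–Boltzmann: P = εσAT⁴ = 0.64 × 5.67×10⁻⁸ × 1.30 × (2705)⁴ = 0.64 × 5.67×10⁻⁸ × 1.30 × 5.35×10^13.
P = 2.53×10^6 W.

P ≈ 2.53×10^6 W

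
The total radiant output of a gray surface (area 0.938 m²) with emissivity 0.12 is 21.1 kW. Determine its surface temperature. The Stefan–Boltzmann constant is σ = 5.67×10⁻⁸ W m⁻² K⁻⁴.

From P = εσAT⁴, T = (P / εσA)^(1/4) = (21100 / (0.12 × 5.67×10⁻⁸ × 0.938))^(1/4).
T = (3.31×10^12)^(1/4) = 1350 K.

T ≈ 1350 K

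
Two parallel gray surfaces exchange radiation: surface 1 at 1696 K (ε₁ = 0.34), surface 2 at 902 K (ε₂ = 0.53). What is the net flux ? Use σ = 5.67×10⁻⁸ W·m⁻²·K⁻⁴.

For two large parallel gray plates, q = σ(T₁⁴ − T₂⁴) / (1/ε₁ + 1/ε₂ − 1).
1/ε₁ + 1/ε₂ − 1 = 1/0.34 + 1/0.53 − 1 = 3.828.
T₁⁴ − T₂⁴ = 8.27×10^12 − 6.62×10^11 = 7.61×10^12 K⁴.
q = 5.67×10⁻⁸ × 7.61×10^12 / 3.828 = 1.13×10^5 W/m².

q ≈ 1.13×10^5 W/m²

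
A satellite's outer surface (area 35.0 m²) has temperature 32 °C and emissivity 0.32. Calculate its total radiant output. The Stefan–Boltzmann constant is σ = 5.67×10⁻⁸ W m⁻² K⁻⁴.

32 °C = 305 K.
Stefan–Boltzmann: P = εσAT⁴ = 0.32 × 5.67×10⁻⁸ × 35.0 × (305)⁴ = 0.32 × 5.67×10⁻⁸ × 35.0 × 8.65×10^9.
P = 5500 W.

P ≈ 5500 W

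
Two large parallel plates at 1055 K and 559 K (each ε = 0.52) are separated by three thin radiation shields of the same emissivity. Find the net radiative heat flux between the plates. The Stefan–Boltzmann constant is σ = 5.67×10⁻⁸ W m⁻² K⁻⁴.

Each of the 4 gaps contributes resistance (2/ε − 1) = 2/0.52 − 1 = 2.846; total = 11.38.
q = σ(T₁⁴ − T₂⁴) / 11.38 = 5.67×10⁻⁸ × 1.14×10^12 / 11.38 = 5680 W/m².

q ≈ 5680 W/m²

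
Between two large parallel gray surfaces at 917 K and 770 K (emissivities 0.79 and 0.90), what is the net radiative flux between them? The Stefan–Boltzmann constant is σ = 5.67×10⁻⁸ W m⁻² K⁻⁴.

q ≈ 14600 W/m²

For two large parallel gray plates, q = σ(T₁⁴ − T₂⁴) / (1/ε₁ + 1/ε₂ − 1).
1/ε₁ + 1/ε₂ − 1 = 1/0.79 + 1/0.90 − 1 = 1.377.
T₁⁴ − T₂⁴ = 7.07×10^11 − 3.52×10^11 = 3.56×10^11 K⁴.
q = 5.67×10⁻⁸ × 3.56×10^11 / 1.377 = 14600 W/m².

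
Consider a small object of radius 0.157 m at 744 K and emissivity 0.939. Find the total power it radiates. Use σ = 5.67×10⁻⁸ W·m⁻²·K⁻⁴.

A = 4πr² = 4π × (0.157)² = 0.310 m².
P = εσAT⁴ = 0.939 × 5.67×10⁻⁸ × 0.310 × (744)⁴ = 0.939 × 5.67×10⁻⁸ × 0.310 × 3.06×10^11.
P = 5050 W.

P ≈ 5050 W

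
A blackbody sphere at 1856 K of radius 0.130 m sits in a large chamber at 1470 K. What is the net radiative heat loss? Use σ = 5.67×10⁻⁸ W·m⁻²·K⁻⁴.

Q ≈ 86700 W

A = 4πr² = 4π × (0.130)² = 0.212 m².
Q = σA(T⁴ − T_s⁴). T⁴ − T_s⁴ = (1856)⁴ − (1470)⁴ = 1.19×10^13 − 4.67×10^12 = 7.20×10^12 K⁴.
Q = 5.67×10⁻⁸ × 0.212 × 7.20×10^12 = 86700 W.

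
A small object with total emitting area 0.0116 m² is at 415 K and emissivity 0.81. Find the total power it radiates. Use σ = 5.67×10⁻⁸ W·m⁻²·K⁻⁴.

P = εσAT⁴ = 0.81 × 5.67×10⁻⁸ × 0.0116 × (415)⁴ = 0.81 × 5.67×10⁻⁸ × 0.0116 × 2.97×10^10.
P = 15.8 W.

P ≈ 15.8 W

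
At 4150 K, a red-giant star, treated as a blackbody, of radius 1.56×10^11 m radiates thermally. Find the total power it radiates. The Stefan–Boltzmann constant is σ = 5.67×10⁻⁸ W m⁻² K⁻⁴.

P ≈ 5.14×10^30 W

A = 4πr² = 4π × (1.56×10^11)² = 3.06×10^23 m².
P = σAT⁴ = 5.67×10⁻⁸ × 3.06×10^23 × (4150)⁴ = 5.67×10⁻⁸ × 3.06×10^23 × 2.97×10^14.
P = 5.14×10^30 W.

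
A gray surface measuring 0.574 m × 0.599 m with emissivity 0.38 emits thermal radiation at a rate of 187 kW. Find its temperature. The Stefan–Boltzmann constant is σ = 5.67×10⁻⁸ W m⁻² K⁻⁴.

T ≈ 2240 K

A = 0.574 × 0.599 = 0.344 m².
From P = εσAT⁴, T = (P / εσA)^(1/4) = (1.87×10^5 / (0.38 × 5.67×10⁻⁸ × 0.344))^(1/4).
T = (2.52×10^13)^(1/4) = 2240 K.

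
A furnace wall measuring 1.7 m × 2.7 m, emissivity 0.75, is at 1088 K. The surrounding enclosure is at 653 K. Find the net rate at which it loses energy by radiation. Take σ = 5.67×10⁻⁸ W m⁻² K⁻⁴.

Q ≈ 2.38×10^5 W

A = 1.7 × 2.7 = 4.59 m².
Q = εσA(T⁴ − T_s⁴). T⁴ − T_s⁴ = (1088)⁴ − (653)⁴ = 1.40×10^12 − 1.82×10^11 = 1.22×10^12 K⁴.
Q = 0.75 × 5.67×10⁻⁸ × 4.59 × 1.22×10^12 = 2.38×10^5 W.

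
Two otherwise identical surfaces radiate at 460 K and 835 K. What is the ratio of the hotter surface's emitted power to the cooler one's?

ratio ≈ 10.9

P ∝ T⁴, so the ratio is (835/460)⁴ = (1.815)⁴ = 10.9.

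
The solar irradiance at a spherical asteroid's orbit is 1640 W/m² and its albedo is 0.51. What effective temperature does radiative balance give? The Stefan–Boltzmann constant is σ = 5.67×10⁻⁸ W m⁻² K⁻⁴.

T ≈ 244 K

Power absorbed = (1−a)S·πR²; power emitted = 4πR²σT⁴. Equating and cancelling πR²:
T = ((1−a)S / 4σ)^(1/4) = (804 / (4 × 5.67×10⁻⁸))^(1/4) = (3.54×10^9)^(1/4).
T = 244 K.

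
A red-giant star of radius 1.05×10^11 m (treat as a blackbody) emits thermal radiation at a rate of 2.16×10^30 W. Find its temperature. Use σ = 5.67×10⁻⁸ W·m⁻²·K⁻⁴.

T ≈ 4070 K

A = 4πr² = 4π × (1.05×10^11)² = 1.39×10^23 m².
From P = σAT⁴, T = (P / σA)^(1/4) = (2.16×10^30 / (5.67×10⁻⁸ × 1.39×10^23))^(1/4).
T = (2.75×10^14)^(1/4) = 4070 K.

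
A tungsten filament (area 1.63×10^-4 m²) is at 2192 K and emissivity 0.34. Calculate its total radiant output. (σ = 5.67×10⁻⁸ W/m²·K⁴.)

Stefan–Boltzmann: P = εσAT⁴ = 0.34 × 5.67×10⁻⁸ × 1.63×10^-4 × (2192)⁴ = 0.34 × 5.67×10⁻⁸ × 1.63×10^-4 × 2.31×10^13.
P = 72.5 W.

P ≈ 72.5 W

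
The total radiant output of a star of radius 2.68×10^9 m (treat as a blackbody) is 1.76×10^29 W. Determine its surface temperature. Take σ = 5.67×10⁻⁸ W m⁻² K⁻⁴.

A = 4πr² = 4π × (2.68×10^9)² = 9.03×10^19 m².
From P = σAT⁴, T = (P / σA)^(1/4) = (1.76×10^29 / (5.67×10⁻⁸ × 9.03×10^19))^(1/4).
T = (3.44×10^16)^(1/4) = 13600 K.

T ≈ 13600 K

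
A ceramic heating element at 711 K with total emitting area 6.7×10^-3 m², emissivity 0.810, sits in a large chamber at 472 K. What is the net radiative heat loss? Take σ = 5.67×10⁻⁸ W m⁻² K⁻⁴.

Q = εσA(T⁴ − T_s⁴). T⁴ − T_s⁴ = (711)⁴ − (472)⁴ = 2.56×10^11 − 4.96×10^10 = 2.06×10^11 K⁴.
Q = 0.810 × 5.67×10⁻⁸ × 6.70×10^-3 × 2.06×10^11 = 63.4 W.

Q ≈ 63.4 W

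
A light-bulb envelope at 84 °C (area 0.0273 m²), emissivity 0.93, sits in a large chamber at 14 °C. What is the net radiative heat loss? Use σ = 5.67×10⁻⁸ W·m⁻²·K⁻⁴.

Q ≈ 13.6 W

Convert: 84 °C = 357 K; 14 °C = 287 K.
Q = εσA(T⁴ − T_s⁴). T⁴ − T_s⁴ = (357)⁴ − (287)⁴ = 1.62×10^10 − 6.78×10^9 = 9.46×10^9 K⁴.
Q = 0.93 × 5.67×10⁻⁸ × 0.0273 × 9.46×10^9 = 13.6 W.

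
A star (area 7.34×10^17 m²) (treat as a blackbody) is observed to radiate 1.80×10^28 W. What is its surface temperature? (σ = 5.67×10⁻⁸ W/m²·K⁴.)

From P = σAT⁴, T = (P / σA)^(1/4) = (1.80×10^28 / (5.67×10⁻⁸ × 7.34×10^17))^(1/4).
T = (4.33×10^17)^(1/4) = 25600 K.

T ≈ 25600 K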